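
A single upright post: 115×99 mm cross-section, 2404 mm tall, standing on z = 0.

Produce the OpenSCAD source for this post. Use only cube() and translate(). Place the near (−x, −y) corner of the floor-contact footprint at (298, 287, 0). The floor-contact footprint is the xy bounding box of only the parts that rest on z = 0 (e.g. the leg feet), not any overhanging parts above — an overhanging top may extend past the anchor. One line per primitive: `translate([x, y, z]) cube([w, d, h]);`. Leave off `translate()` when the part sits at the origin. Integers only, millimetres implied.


translate([298, 287, 0]) cube([115, 99, 2404]);


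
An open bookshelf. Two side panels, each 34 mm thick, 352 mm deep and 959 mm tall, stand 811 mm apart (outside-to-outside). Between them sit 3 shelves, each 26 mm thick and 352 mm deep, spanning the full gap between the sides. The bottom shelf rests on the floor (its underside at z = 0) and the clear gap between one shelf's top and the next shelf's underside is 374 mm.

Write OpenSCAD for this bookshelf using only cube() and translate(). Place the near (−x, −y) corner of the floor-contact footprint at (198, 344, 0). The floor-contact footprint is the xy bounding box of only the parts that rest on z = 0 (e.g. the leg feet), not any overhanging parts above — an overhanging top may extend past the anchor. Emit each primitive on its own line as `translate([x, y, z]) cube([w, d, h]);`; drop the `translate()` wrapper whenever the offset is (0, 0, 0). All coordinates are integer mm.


translate([198, 344, 0]) cube([34, 352, 959]);
translate([975, 344, 0]) cube([34, 352, 959]);
translate([232, 344, 0]) cube([743, 352, 26]);
translate([232, 344, 400]) cube([743, 352, 26]);
translate([232, 344, 800]) cube([743, 352, 26]);


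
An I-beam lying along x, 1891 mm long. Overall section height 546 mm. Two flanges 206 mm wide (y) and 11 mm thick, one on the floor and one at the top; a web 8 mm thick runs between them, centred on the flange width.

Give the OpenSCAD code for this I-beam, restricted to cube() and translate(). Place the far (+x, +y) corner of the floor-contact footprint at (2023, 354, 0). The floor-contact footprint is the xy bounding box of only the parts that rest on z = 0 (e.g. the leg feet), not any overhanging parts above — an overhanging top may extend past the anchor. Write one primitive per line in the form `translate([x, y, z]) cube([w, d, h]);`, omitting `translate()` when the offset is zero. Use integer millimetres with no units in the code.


translate([132, 148, 0]) cube([1891, 206, 11]);
translate([132, 247, 11]) cube([1891, 8, 524]);
translate([132, 148, 535]) cube([1891, 206, 11]);


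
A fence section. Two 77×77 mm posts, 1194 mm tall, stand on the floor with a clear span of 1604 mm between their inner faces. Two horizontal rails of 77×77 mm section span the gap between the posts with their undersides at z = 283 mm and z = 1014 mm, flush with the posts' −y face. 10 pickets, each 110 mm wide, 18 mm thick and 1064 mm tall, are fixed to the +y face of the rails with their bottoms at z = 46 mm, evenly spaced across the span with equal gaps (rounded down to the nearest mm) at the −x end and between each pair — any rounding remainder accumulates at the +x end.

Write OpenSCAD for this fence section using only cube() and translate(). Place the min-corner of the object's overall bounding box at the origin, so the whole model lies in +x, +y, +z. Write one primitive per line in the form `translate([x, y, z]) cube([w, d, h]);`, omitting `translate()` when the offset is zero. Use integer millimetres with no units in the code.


cube([77, 77, 1194]);
translate([1681, 0, 0]) cube([77, 77, 1194]);
translate([77, 0, 283]) cube([1604, 77, 77]);
translate([77, 0, 1014]) cube([1604, 77, 77]);
translate([122, 77, 46]) cube([110, 18, 1064]);
translate([277, 77, 46]) cube([110, 18, 1064]);
translate([432, 77, 46]) cube([110, 18, 1064]);
translate([587, 77, 46]) cube([110, 18, 1064]);
translate([742, 77, 46]) cube([110, 18, 1064]);
translate([897, 77, 46]) cube([110, 18, 1064]);
translate([1052, 77, 46]) cube([110, 18, 1064]);
translate([1207, 77, 46]) cube([110, 18, 1064]);
translate([1362, 77, 46]) cube([110, 18, 1064]);
translate([1517, 77, 46]) cube([110, 18, 1064]);


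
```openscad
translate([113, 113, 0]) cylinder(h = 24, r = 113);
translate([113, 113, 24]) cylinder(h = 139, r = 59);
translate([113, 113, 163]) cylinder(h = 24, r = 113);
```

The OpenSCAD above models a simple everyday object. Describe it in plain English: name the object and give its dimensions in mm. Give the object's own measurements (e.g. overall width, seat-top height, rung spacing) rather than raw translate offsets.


A spool: two coaxial disc flanges of radius 113 mm and thickness 24 mm, joined by a core cylinder of radius 59 mm and height 139 mm. The lower flange rests on z = 0 and the three cylinders share a vertical axis.


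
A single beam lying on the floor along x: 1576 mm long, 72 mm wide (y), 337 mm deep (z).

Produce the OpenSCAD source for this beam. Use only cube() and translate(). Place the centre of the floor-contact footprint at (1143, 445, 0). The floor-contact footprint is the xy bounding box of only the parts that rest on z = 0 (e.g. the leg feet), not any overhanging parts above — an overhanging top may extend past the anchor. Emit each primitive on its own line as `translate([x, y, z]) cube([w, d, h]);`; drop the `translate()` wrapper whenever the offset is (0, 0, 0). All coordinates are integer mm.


translate([355, 409, 0]) cube([1576, 72, 337]);


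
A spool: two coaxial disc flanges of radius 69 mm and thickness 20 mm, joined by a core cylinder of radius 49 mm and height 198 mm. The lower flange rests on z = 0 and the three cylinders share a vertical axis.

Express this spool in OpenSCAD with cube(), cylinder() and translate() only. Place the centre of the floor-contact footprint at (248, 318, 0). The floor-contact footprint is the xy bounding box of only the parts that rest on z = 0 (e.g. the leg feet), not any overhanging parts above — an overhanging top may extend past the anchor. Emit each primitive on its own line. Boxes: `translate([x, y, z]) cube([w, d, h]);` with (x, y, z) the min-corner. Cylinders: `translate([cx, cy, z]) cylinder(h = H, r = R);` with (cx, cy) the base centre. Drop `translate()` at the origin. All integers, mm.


translate([248, 318, 0]) cylinder(h = 20, r = 69);
translate([248, 318, 20]) cylinder(h = 198, r = 49);
translate([248, 318, 218]) cylinder(h = 20, r = 69);


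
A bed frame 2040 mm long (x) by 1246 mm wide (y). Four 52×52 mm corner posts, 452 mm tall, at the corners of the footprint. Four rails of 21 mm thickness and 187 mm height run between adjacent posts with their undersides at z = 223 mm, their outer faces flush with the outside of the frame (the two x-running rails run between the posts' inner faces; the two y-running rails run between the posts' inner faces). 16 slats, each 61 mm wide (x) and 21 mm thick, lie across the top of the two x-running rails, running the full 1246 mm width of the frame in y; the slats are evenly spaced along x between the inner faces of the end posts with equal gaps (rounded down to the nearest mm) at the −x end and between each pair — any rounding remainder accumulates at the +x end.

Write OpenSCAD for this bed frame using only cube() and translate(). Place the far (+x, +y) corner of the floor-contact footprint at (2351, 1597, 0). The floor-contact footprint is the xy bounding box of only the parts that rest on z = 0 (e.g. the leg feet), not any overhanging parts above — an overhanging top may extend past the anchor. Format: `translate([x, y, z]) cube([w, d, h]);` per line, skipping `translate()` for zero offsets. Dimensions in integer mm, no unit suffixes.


translate([311, 351, 0]) cube([52, 52, 452]);
translate([311, 1545, 0]) cube([52, 52, 452]);
translate([2299, 351, 0]) cube([52, 52, 452]);
translate([2299, 1545, 0]) cube([52, 52, 452]);
translate([363, 351, 223]) cube([1936, 21, 187]);
translate([363, 1576, 223]) cube([1936, 21, 187]);
translate([311, 403, 223]) cube([21, 1142, 187]);
translate([2330, 403, 223]) cube([21, 1142, 187]);
translate([419, 351, 410]) cube([61, 1246, 21]);
translate([536, 351, 410]) cube([61, 1246, 21]);
translate([653, 351, 410]) cube([61, 1246, 21]);
translate([770, 351, 410]) cube([61, 1246, 21]);
translate([887, 351, 410]) cube([61, 1246, 21]);
translate([1004, 351, 410]) cube([61, 1246, 21]);
translate([1121, 351, 410]) cube([61, 1246, 21]);
translate([1238, 351, 410]) cube([61, 1246, 21]);
translate([1355, 351, 410]) cube([61, 1246, 21]);
translate([1472, 351, 410]) cube([61, 1246, 21]);
translate([1589, 351, 410]) cube([61, 1246, 21]);
translate([1706, 351, 410]) cube([61, 1246, 21]);
translate([1823, 351, 410]) cube([61, 1246, 21]);
translate([1940, 351, 410]) cube([61, 1246, 21]);
translate([2057, 351, 410]) cube([61, 1246, 21]);
translate([2174, 351, 410]) cube([61, 1246, 21]);


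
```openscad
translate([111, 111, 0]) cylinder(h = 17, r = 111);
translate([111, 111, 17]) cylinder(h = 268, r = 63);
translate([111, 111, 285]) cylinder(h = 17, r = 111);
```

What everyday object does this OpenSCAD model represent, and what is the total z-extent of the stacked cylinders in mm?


A spool. The overall height is 302 mm.

Three coaxial cylinders, large–small–large — a spool. Two 17 mm flanges and a 268 mm core give 17 + 268 + 17 = 302 mm.


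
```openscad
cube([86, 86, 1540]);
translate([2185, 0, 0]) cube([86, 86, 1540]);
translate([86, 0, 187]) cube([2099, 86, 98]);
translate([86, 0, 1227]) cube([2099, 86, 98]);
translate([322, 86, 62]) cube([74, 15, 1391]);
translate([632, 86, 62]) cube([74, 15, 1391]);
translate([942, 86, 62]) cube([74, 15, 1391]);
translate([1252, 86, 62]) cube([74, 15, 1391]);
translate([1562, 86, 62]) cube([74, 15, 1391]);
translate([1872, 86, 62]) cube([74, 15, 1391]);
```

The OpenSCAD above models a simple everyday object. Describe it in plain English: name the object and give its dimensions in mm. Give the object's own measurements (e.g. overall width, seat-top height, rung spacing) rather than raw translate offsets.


A fence section. Two 86×86 mm posts, 1540 mm tall, stand on the floor with a clear span of 2099 mm between their inner faces. Two horizontal rails of 86×98 mm section span the gap between the posts with their undersides at z = 187 mm and z = 1227 mm, flush with the posts' −y face. 6 pickets, each 74 mm wide, 15 mm thick and 1391 mm tall, are fixed to the +y face of the rails with their bottoms at z = 62 mm, spaced across the span with a 236 mm gap after the −x post and between neighbouring pickets, with 239 mm left before the +x post.


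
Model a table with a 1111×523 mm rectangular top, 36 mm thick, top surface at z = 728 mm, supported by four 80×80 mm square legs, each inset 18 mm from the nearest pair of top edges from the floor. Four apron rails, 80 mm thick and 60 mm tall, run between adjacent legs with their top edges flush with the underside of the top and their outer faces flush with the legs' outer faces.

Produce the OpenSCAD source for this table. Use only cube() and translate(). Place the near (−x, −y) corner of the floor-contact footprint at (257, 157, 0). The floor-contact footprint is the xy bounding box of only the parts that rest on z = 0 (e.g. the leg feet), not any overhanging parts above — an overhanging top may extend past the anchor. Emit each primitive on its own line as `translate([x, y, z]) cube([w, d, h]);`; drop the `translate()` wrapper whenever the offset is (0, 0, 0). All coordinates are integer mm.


// leg_h = 728 - 36 = 692
// apron z = 692 - 60 = 632
translate([239, 139, 692]) cube([1111, 523, 36]);
translate([257, 157, 0]) cube([80, 80, 692]);
translate([1252, 157, 0]) cube([80, 80, 692]);
translate([257, 564, 0]) cube([80, 80, 692]);
translate([1252, 564, 0]) cube([80, 80, 692]);
translate([337, 157, 632]) cube([915, 80, 60]);
translate([337, 564, 632]) cube([915, 80, 60]);
translate([257, 237, 632]) cube([80, 327, 60]);
translate([1252, 237, 632]) cube([80, 327, 60]);


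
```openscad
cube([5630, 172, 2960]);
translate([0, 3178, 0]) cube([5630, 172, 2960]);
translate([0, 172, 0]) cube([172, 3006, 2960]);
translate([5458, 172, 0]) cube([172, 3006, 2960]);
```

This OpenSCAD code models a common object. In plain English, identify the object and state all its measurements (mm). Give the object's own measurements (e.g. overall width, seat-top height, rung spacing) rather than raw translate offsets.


The wall frame of a small rectangular building: four walls, each 2960 mm tall and 172 mm thick, enclosing a footprint 5630 mm (x) by 3350 mm (y) outside-to-outside, with no floor or roof. The front and back walls (the −y and +y sides) span the full width; the two side walls fit between them.


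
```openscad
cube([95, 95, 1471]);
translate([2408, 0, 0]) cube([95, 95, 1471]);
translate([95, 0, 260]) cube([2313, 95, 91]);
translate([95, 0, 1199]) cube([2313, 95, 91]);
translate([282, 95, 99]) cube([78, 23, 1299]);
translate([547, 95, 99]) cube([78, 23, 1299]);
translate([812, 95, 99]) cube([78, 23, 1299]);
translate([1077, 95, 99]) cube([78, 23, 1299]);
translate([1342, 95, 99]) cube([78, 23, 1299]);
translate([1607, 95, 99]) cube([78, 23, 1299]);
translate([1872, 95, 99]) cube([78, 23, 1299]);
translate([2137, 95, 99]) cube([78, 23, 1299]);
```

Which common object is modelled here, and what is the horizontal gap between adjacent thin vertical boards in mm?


A fence section. The picket gap is 187 mm.

Two posts, two rails, 8 pickets — a fence section. Span 2313 mm holds 8 pickets of 78 mm with 9 equal gaps: ⌊(2313 − 8·78) / 9⌋ = 187 mm.


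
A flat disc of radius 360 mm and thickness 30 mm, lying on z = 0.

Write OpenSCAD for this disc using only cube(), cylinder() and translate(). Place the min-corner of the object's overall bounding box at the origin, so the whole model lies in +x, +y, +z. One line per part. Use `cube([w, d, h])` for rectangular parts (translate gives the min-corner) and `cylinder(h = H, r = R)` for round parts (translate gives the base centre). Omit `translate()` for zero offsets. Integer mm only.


translate([360, 360, 0]) cylinder(h = 30, r = 360);


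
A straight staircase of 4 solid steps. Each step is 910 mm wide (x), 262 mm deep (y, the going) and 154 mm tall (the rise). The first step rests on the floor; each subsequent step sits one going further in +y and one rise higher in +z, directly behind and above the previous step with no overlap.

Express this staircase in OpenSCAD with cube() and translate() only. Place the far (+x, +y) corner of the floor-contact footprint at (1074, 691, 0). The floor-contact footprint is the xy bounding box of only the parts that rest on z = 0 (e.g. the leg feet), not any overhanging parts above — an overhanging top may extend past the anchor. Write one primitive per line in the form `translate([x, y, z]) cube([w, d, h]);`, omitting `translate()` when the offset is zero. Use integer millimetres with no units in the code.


translate([164, 429, 0]) cube([910, 262, 154]);
translate([164, 691, 154]) cube([910, 262, 154]);
translate([164, 953, 308]) cube([910, 262, 154]);
translate([164, 1215, 462]) cube([910, 262, 154]);


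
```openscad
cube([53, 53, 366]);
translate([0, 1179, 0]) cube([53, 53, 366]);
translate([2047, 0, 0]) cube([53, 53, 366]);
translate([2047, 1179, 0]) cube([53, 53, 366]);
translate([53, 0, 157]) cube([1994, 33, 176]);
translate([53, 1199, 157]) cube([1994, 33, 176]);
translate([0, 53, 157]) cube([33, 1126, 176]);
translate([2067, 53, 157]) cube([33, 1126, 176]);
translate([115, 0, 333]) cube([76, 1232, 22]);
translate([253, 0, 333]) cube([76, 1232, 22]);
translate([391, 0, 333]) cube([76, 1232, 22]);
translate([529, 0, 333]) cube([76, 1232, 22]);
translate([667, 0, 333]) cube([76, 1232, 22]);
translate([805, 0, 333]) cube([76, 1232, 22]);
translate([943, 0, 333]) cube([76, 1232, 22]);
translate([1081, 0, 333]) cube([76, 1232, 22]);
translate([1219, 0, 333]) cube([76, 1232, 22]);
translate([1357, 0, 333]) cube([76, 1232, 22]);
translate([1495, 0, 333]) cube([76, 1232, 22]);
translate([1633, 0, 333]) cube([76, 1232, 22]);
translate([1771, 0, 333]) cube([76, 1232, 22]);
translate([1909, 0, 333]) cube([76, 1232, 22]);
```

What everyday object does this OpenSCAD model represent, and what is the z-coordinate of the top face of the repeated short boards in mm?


A bed frame. The slat-top height is 355 mm.

Four posts, four rails, and a row of slats — a bed frame. Slats sit on the rails at z = 157 + 176 = 333; with slat thickness 22, the top is 355 mm.


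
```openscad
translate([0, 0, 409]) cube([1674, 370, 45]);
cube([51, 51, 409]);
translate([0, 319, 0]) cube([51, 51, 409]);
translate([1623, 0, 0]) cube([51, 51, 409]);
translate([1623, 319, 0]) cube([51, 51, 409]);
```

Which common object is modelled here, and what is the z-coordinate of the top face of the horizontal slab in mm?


A bench. The seat-top height is 454 mm.

A long slab on four corner posts — a bench. The slab sits at z = 409 with thickness 45, so the top is 409 + 45 = 454 mm.


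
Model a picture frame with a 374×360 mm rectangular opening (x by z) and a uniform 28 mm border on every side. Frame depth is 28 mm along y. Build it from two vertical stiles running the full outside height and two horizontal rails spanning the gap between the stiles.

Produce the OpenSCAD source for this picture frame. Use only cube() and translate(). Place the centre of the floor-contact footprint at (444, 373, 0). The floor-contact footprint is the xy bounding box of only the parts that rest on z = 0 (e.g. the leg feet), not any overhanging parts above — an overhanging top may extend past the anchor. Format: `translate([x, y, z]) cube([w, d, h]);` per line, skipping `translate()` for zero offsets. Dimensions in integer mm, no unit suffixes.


translate([229, 359, 0]) cube([28, 28, 416]);
translate([631, 359, 0]) cube([28, 28, 416]);
translate([257, 359, 0]) cube([374, 28, 28]);
translate([257, 359, 388]) cube([374, 28, 28]);


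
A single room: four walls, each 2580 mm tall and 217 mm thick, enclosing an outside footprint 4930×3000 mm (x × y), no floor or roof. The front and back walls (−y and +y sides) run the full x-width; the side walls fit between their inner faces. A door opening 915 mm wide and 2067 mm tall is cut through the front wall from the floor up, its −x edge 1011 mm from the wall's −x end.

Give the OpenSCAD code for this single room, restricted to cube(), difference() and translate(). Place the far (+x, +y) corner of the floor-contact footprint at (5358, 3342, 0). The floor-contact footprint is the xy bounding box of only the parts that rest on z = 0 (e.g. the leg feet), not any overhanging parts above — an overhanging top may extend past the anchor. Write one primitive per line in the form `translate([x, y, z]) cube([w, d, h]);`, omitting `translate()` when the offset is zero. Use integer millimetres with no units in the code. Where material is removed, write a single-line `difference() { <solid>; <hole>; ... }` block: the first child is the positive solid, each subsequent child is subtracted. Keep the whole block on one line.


difference() { translate([428, 342, 0]) cube([4930, 217, 2580]); translate([1439, 342, 0]) cube([915, 217, 2067]); }
translate([428, 3125, 0]) cube([4930, 217, 2580]);
translate([428, 559, 0]) cube([217, 2566, 2580]);
translate([5141, 559, 0]) cube([217, 2566, 2580]);


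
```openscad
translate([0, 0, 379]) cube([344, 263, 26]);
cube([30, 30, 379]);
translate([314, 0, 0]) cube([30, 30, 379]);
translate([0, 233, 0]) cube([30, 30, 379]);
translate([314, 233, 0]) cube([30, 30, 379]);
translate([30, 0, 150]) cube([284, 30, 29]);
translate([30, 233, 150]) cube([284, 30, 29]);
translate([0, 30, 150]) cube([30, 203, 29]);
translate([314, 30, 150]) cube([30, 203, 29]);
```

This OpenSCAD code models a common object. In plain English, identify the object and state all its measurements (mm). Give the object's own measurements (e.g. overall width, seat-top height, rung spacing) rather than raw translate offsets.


A four-legged stool. The seat is a 344×263×26 mm slab whose top surface is at z = 405 mm; four square legs, each 30×30 mm in cross-section, run from the floor (z = 0) to the underside of the seat, each flush with a corner of the seat. Four stretchers, 30 mm wide and 29 mm tall, connect adjacent legs with their undersides at z = 150 mm, each running between the inner faces of the legs it joins and aligned with the legs' outer faces on the other axis.


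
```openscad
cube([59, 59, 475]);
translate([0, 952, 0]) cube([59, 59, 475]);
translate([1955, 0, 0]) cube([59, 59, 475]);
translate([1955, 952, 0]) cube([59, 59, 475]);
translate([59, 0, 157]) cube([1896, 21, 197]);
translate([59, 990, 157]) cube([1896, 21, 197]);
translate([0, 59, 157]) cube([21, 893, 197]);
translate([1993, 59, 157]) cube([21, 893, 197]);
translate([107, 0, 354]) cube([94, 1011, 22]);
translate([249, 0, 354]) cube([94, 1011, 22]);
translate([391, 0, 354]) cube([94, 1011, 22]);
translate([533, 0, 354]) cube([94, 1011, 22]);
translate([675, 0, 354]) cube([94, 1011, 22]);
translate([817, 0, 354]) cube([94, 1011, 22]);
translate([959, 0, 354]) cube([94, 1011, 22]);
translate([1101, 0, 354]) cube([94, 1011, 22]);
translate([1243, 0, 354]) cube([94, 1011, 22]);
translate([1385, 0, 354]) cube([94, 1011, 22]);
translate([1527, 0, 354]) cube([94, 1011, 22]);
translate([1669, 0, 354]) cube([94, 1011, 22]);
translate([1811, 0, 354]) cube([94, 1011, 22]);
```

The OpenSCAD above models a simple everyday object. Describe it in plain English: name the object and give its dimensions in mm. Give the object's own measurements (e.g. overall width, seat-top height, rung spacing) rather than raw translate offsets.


A bed frame 2014 mm long (x) by 1011 mm wide (y). Four 59×59 mm corner posts, 475 mm tall, at the corners of the footprint. Four rails of 21 mm thickness and 197 mm height run between adjacent posts with their undersides at z = 157 mm, their outer faces flush with the outside of the frame (the two x-running rails run between the posts' inner faces; the two y-running rails run between the posts' inner faces). 13 slats, each 94 mm wide (x) and 22 mm thick, lie across the top of the two x-running rails, running the full 1011 mm width of the frame in y; along x they sit between the end posts with a 48 mm gap after the −x posts and between neighbouring slats, leaving 50 mm before the +x posts.


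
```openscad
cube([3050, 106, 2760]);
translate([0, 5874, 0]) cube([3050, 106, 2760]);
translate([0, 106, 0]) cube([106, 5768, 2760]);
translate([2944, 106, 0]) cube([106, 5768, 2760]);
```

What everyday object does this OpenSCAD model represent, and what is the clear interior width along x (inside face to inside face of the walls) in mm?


A house (or room) frame. The interior width is 2838 mm.

Four 2760 mm walls enclosing a rectangle with no floor or roof — a room or house frame. Outside width is 3050 mm and wall thickness is 106 mm, so the interior width is 3050 − 2 × 106 = 2838 mm.


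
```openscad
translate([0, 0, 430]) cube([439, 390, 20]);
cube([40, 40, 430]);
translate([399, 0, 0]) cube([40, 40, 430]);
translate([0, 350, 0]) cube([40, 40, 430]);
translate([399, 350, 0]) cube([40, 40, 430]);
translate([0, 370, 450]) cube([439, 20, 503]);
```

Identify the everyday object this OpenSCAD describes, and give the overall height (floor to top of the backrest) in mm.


A chair. The overall height is 953 mm.

A slab on four corner posts with a tall panel at the back — a chair. The seat slab sits at z = 430 with thickness 20, and the 503 mm backrest starts at the seat top, so the overall height is 430 + 20 + 503 = 953 mm.


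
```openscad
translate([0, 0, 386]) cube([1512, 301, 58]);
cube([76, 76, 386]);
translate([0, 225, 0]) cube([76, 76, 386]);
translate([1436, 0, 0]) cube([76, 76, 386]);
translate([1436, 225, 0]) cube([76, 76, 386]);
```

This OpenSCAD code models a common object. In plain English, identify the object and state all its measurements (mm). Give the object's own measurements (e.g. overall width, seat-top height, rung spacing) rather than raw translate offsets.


A long wooden bench with a 1512 mm (x) × 301 mm (y) seat, 58 mm thick, its top surface 444 mm above the floor. Four 76 mm square legs at the seat corners, flush with the edges, run from z = 0 to the seat underside.


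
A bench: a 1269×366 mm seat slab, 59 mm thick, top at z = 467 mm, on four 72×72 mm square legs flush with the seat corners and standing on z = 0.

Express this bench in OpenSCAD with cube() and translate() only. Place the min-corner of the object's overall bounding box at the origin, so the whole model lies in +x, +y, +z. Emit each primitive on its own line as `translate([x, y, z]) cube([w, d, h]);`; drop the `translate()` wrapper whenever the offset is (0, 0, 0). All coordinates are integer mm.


translate([0, 0, 408]) cube([1269, 366, 59]);
cube([72, 72, 408]);
translate([0, 294, 0]) cube([72, 72, 408]);
translate([1197, 0, 0]) cube([72, 72, 408]);
translate([1197, 294, 0]) cube([72, 72, 408]);


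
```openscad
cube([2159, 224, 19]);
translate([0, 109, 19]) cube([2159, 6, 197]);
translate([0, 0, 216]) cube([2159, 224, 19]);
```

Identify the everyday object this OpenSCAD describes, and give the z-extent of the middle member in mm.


An I-beam. The web height is 197 mm.

Two wide flanges with a thin centred web — an I-beam. Overall 235 mm minus two 19 mm flanges gives a web of 235 − 2·19 = 197 mm.


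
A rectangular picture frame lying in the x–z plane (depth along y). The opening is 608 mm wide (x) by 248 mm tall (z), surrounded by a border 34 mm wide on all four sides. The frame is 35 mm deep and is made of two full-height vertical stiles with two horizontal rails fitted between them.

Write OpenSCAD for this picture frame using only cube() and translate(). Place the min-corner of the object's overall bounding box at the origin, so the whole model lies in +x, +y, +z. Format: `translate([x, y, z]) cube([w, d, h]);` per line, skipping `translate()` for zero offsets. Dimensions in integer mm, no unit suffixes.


cube([34, 35, 316]);
translate([642, 0, 0]) cube([34, 35, 316]);
translate([34, 0, 0]) cube([608, 35, 34]);
translate([34, 0, 282]) cube([608, 35, 34]);


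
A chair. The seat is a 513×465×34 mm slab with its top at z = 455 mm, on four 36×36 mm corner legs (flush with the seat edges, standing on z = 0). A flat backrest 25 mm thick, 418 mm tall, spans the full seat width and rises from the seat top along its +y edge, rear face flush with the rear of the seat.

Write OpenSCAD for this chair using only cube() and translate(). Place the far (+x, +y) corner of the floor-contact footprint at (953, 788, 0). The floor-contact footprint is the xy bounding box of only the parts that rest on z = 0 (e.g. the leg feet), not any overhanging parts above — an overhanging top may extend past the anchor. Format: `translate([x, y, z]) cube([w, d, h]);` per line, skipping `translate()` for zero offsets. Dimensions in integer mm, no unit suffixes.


// leg_h = 455 - 34 = 421
translate([440, 323, 421]) cube([513, 465, 34]);
translate([440, 323, 0]) cube([36, 36, 421]);
translate([917, 323, 0]) cube([36, 36, 421]);
translate([440, 752, 0]) cube([36, 36, 421]);
translate([917, 752, 0]) cube([36, 36, 421]);
translate([440, 763, 455]) cube([513, 25, 418]);


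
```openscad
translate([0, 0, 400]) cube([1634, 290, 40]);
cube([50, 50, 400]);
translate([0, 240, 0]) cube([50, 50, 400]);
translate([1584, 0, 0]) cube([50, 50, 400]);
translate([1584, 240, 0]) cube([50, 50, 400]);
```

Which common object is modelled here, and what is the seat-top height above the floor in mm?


A bench. The seat-top height is 440 mm.

A long slab on four corner posts — a bench. The slab sits at z = 400 with thickness 40, so the top is 400 + 40 = 440 mm.


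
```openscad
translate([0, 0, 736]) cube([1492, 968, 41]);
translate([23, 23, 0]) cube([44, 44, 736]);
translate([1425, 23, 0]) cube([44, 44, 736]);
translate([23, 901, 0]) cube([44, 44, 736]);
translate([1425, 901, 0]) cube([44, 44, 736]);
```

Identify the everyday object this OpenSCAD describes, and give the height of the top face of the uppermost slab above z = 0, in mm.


A table. The table height is 777 mm.

A 1492×968×41 slab sits at z = 736 on four 44 mm square posts — a table. The top surface is at 736 + 41 = 777 mm.


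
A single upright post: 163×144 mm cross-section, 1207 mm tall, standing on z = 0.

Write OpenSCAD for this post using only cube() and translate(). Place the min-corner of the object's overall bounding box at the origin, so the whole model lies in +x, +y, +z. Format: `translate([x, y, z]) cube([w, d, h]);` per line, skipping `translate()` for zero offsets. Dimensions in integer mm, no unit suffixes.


cube([163, 144, 1207]);


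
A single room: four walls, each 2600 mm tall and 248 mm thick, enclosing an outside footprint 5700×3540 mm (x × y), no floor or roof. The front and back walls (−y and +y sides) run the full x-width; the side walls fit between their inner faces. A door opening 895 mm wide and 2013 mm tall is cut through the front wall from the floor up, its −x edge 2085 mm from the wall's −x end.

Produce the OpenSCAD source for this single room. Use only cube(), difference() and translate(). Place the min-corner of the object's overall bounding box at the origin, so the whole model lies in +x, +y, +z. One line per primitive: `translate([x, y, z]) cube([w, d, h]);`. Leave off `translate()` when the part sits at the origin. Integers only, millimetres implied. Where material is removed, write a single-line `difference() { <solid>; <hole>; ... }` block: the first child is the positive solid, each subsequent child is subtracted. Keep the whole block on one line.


difference() { cube([5700, 248, 2600]); translate([2085, 0, 0]) cube([895, 248, 2013]); }
translate([0, 3292, 0]) cube([5700, 248, 2600]);
translate([0, 248, 0]) cube([248, 3044, 2600]);
translate([5452, 248, 0]) cube([248, 3044, 2600]);


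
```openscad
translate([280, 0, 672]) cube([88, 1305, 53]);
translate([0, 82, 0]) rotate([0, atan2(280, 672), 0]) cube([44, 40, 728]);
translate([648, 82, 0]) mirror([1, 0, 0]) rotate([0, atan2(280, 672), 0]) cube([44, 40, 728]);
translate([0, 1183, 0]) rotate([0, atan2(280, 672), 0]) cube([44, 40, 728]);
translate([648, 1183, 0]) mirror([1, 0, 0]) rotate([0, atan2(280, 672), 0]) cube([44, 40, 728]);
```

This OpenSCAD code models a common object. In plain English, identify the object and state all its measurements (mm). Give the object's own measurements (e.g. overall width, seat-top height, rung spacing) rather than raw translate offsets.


A sawhorse. A 88×1305×53 mm beam (x, y, z) sits on two A-frame leg pairs. Each pair is two raked legs of 44×40 mm section (40 mm along y) splaying symmetrically in x. Each leg rises 672 mm vertically over 280 mm of horizontal reach and is 728 mm long along its own axis. Every leg's outer bottom edge rests on the floor and its outer top edge meets a bottom edge of the beam — the left legs (tilting toward +x) meet the beam's −x bottom edge, the right legs (their mirror images, tilting toward −x) meet its +x bottom edge — so the leg tops tuck under the beam, the beam's underside is 672 mm above the floor, and the feet are 648 mm apart outside-to-outside with the beam centred between them. The two leg pairs are set in 82 mm from either end of the beam.


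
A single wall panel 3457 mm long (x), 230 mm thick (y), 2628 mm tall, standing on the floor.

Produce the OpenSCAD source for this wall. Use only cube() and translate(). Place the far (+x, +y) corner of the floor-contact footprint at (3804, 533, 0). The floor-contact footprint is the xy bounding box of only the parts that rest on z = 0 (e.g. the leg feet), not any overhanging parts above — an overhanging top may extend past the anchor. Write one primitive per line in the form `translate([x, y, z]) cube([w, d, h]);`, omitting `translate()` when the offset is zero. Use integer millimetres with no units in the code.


translate([347, 303, 0]) cube([3457, 230, 2628]);


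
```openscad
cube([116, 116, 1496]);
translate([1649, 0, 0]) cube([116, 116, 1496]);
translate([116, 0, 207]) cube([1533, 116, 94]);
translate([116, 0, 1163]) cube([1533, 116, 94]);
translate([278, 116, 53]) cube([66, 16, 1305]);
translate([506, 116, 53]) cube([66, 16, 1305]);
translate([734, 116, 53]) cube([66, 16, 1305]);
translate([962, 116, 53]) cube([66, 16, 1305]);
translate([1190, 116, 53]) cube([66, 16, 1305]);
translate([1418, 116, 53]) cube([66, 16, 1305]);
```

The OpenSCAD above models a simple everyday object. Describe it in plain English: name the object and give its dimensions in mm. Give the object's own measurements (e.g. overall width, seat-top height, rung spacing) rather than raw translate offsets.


A fence section. Two 116×116 mm posts, 1496 mm tall, stand on the floor with a clear span of 1533 mm between their inner faces. Two horizontal rails of 116×94 mm section span the gap between the posts with their undersides at z = 207 mm and z = 1163 mm, flush with the posts' −y face. 6 pickets, each 66 mm wide, 16 mm thick and 1305 mm tall, are fixed to the +y face of the rails with their bottoms at z = 53 mm, spaced across the span with a 162 mm gap after the −x post and between neighbouring pickets, with 165 mm left before the +x post.


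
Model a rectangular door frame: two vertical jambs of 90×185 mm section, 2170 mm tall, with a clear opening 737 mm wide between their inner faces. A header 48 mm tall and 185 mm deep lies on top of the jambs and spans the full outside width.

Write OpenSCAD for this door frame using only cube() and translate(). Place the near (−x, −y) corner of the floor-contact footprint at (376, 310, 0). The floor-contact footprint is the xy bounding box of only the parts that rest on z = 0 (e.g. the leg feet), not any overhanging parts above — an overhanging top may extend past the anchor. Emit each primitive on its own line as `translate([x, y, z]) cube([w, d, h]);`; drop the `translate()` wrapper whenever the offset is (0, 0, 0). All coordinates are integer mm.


translate([376, 310, 0]) cube([90, 185, 2170]);
translate([1203, 310, 0]) cube([90, 185, 2170]);
translate([376, 310, 2170]) cube([917, 185, 48]);


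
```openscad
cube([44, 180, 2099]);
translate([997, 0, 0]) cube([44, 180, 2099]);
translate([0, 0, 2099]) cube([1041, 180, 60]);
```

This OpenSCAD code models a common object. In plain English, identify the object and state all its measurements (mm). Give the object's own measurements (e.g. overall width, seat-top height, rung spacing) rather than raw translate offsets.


A door frame. The clear opening is 953 mm wide and 2099 mm high. Two 44 mm wide jambs, 180 mm deep, stand either side of the opening from the floor to the top of the opening. A 60 mm thick head sits across the top of both jambs, spanning the full outside width of the frame.


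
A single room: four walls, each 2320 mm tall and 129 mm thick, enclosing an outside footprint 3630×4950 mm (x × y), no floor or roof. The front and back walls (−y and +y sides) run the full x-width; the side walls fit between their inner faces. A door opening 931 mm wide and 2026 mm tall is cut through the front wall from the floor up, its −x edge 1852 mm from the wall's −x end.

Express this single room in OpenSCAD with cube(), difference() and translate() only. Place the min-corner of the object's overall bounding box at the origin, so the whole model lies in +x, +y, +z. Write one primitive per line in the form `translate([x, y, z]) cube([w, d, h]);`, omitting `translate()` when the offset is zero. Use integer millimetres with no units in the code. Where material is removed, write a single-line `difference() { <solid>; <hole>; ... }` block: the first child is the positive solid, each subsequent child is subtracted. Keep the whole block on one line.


difference() { cube([3630, 129, 2320]); translate([1852, 0, 0]) cube([931, 129, 2026]); }
translate([0, 4821, 0]) cube([3630, 129, 2320]);
translate([0, 129, 0]) cube([129, 4692, 2320]);
translate([3501, 129, 0]) cube([129, 4692, 2320]);


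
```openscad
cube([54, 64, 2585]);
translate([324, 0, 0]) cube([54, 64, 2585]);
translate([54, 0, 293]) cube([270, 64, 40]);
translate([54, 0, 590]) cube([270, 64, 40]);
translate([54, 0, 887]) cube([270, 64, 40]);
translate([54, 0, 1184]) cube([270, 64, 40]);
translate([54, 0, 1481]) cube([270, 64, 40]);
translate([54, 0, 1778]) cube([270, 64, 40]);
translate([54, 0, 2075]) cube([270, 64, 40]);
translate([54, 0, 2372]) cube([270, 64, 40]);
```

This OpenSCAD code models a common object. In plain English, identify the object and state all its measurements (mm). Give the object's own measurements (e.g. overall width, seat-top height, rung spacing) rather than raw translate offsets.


A straight ladder. Two 54×64 mm vertical rails, 2585 mm tall, stand 378 mm apart (outside-to-outside) with their front faces coplanar on the −y side. 8 rungs, each 64 mm deep and 40 mm tall, span between the inner faces of the rails, front faces flush with the rails. The lowest rung's underside is at z = 293 mm and rungs are spaced 297 mm apart (underside to underside).


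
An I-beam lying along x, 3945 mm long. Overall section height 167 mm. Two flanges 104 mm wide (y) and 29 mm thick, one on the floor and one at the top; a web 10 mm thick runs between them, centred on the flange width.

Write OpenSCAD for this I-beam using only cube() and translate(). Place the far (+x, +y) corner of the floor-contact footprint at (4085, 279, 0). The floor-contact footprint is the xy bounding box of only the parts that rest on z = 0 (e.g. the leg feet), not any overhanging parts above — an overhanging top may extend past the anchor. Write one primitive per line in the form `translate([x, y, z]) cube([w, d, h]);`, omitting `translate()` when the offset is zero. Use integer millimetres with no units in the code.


translate([140, 175, 0]) cube([3945, 104, 29]);
translate([140, 222, 29]) cube([3945, 10, 109]);
translate([140, 175, 138]) cube([3945, 104, 29]);


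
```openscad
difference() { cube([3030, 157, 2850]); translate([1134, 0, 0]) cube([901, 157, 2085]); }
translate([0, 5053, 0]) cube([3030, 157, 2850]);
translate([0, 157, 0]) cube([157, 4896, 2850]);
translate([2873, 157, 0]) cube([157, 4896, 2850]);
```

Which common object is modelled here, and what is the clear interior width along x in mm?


A single room. The interior width is 2716 mm.

Four walls enclosing a rectangle with a door in the front wall — a room. Outside width 3030 minus two 157 mm walls gives 2716 mm.


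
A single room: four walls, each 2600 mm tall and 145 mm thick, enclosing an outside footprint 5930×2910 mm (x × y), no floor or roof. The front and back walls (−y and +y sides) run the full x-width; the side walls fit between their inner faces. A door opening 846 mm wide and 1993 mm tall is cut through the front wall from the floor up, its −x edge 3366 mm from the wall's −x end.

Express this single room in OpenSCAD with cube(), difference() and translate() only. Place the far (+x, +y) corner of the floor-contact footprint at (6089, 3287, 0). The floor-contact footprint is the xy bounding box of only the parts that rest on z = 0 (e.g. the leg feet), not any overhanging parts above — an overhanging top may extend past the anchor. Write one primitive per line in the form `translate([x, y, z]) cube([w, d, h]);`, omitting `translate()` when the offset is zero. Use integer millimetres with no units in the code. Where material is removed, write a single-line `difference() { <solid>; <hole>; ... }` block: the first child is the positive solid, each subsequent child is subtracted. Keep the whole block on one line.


difference() { translate([159, 377, 0]) cube([5930, 145, 2600]); translate([3525, 377, 0]) cube([846, 145, 1993]); }
translate([159, 3142, 0]) cube([5930, 145, 2600]);
translate([159, 522, 0]) cube([145, 2620, 2600]);
translate([5944, 522, 0]) cube([145, 2620, 2600]);


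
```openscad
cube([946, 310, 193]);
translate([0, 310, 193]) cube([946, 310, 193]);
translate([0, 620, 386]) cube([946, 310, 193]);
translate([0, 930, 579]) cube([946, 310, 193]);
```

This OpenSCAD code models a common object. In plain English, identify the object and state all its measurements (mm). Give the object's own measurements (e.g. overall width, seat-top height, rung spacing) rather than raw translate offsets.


A straight staircase of 4 solid steps. Each step is 946 mm wide (x), 310 mm deep (y, the going) and 193 mm tall (the rise). The first step rests on the floor; each subsequent step sits one going further in +y and one rise higher in +z, directly behind and above the previous step with no overlap.
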